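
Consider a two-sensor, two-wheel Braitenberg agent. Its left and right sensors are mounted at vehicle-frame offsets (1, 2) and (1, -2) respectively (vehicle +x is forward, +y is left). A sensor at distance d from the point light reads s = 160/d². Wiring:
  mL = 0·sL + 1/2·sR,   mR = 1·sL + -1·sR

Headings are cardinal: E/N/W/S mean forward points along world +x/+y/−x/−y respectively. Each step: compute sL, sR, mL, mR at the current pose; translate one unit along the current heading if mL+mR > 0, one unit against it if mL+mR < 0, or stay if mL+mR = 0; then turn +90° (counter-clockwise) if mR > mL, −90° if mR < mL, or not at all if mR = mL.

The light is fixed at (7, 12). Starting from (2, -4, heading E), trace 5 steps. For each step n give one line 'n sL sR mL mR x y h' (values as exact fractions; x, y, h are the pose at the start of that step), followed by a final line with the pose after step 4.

n=0: pose=(2,-4,E); sL=40/53, sR=8/17; mL=4/17, mR=256/901; mL+mR=468/901 → advance +1; mR−mL=44/901 → turn +1·90°
n=1: pose=(3,-4,N); sL=160/261, sR=160/229; mL=80/229, mR=-5120/59769; mL+mR=15760/59769 → advance +1; mR−mL=-26000/59769 → turn -1·90°
n=2: pose=(3,-3,E); sL=80/89, sR=80/149; mL=40/149, mR=4800/13261; mL+mR=8360/13261 → advance +1; mR−mL=1240/13261 → turn +1·90°
n=3: pose=(4,-3,N); sL=160/221, sR=160/197; mL=80/197, mR=-3840/43537; mL+mR=13840/43537 → advance +1; mR−mL=-21520/43537 → turn -1·90°
n=4: pose=(4,-2,E); sL=40/37, sR=8/13; mL=4/13, mR=224/481; mL+mR=372/481 → advance +1; mR−mL=76/481 → turn +1·90°

0 40/53 8/17 4/17 256/901 2 -4 E
1 160/261 160/229 80/229 -5120/59769 3 -4 N
2 80/89 80/149 40/149 4800/13261 3 -3 E
3 160/221 160/197 80/197 -3840/43537 4 -3 N
4 40/37 8/13 4/13 224/481 4 -2 E
final 5 -2 N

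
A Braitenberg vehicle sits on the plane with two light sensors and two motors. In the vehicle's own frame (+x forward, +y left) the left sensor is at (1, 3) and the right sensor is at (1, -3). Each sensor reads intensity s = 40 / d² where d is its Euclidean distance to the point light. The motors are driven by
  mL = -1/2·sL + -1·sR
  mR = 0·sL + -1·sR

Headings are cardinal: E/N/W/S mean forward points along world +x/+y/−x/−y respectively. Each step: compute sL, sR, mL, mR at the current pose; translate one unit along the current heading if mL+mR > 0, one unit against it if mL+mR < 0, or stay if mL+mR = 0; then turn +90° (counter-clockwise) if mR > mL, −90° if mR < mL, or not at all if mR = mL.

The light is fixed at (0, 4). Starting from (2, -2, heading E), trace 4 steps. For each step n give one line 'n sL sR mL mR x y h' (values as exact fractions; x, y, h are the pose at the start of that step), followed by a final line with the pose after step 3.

n=0: pose=(2,-2,E); sL=20/9, sR=4/9; mL=-14/9, mR=-4/9; mL+mR=-2 → advance -1; mR−mL=10/9 → turn +1·90°
n=1: pose=(1,-2,N); sL=40/29, sR=40/41; mL=-1980/1189, mR=-40/41; mL+mR=-3140/1189 → advance -1; mR−mL=20/29 → turn +1·90°
n=2: pose=(1,-3,W); sL=2/5, sR=5/2; mL=-27/10, mR=-5/2; mL+mR=-26/5 → advance -1; mR−mL=1/5 → turn +1·90°
n=3: pose=(2,-3,S); sL=40/89, sR=8/13; mL=-972/1157, mR=-8/13; mL+mR=-1684/1157 → advance -1; mR−mL=20/89 → turn +1·90°

0 20/9 4/9 -14/9 -4/9 2 -2 E
1 40/29 40/41 -1980/1189 -40/41 1 -2 N
2 2/5 5/2 -27/10 -5/2 1 -3 W
3 40/89 8/13 -972/1157 -8/13 2 -3 S
final 2 -2 E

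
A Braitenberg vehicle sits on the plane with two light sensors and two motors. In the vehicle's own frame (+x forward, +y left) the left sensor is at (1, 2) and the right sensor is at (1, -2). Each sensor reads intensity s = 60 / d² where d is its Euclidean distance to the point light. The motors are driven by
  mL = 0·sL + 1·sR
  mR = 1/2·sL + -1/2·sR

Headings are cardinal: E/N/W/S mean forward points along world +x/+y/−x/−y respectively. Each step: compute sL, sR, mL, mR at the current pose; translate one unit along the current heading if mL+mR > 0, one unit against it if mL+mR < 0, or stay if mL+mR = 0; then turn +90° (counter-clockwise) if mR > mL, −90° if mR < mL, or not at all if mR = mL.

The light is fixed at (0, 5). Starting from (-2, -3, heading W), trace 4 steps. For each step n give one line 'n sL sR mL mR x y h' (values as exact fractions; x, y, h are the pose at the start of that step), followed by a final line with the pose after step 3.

0 60/109 4/3 4/3 -128/327 -2 -3 W
1 30/37 6/5 6/5 -36/185 -3 -3 N
2 60/29 12/17 12/17 336/493 -3 -2 E
3 15/16 3/4 3/4 3/32 -2 -2 S
final -2 -3 W

n=0: pose=(-2,-3,W); sL=60/109, sR=4/3; mL=4/3, mR=-128/327; mL+mR=308/327 → advance +1; mR−mL=-188/109 → turn -1·90°
n=1: pose=(-3,-3,N); sL=30/37, sR=6/5; mL=6/5, mR=-36/185; mL+mR=186/185 → advance +1; mR−mL=-258/185 → turn -1·90°
n=2: pose=(-3,-2,E); sL=60/29, sR=12/17; mL=12/17, mR=336/493; mL+mR=684/493 → advance +1; mR−mL=-12/493 → turn -1·90°
n=3: pose=(-2,-2,S); sL=15/16, sR=3/4; mL=3/4, mR=3/32; mL+mR=27/32 → advance +1; mR−mL=-21/32 → turn -1·90°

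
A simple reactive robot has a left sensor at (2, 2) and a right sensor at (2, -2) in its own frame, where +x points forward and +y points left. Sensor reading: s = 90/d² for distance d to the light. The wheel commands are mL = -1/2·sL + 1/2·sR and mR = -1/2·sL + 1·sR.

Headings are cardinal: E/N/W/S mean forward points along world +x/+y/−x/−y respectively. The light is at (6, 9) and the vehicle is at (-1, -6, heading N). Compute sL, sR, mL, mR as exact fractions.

9/25 45/97 126/2425 1377/4850

left sensor world pos  = (-3, -4); dL² = 250
right sensor world pos = (1, -4); dR² = 194
sL = 90/250 = 9/25
sR = 90/194 = 45/97
mL = -1/2·sL + 1/2·sR = 126/2425
mR = -1/2·sL + 1·sR = 1377/4850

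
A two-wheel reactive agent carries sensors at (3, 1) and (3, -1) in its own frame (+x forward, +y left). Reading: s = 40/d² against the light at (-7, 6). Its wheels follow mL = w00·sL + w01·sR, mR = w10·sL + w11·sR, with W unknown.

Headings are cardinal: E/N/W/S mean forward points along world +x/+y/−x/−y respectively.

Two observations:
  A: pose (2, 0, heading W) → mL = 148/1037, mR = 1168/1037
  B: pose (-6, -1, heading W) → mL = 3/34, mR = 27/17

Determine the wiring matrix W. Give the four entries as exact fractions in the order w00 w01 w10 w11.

1 -1/2 1 1

obs A: pose=(2,0,W) → sL=8/17, sR=40/61, mL=148/1037, mR=1168/1037
obs B: pose=(-6,-1,W) → sL=10/17, sR=1, mL=3/34, mR=27/17
sensor matrix S = [[8/17, 40/61], [10/17, 1]]; det S = 88/1037
solve [mL_A; mL_B] = S·[w00; w01] and [mR_A; mR_B] = S·[w10; w11]:
  w00 = 1, w01 = -1/2, w10 = 1, w11 = 1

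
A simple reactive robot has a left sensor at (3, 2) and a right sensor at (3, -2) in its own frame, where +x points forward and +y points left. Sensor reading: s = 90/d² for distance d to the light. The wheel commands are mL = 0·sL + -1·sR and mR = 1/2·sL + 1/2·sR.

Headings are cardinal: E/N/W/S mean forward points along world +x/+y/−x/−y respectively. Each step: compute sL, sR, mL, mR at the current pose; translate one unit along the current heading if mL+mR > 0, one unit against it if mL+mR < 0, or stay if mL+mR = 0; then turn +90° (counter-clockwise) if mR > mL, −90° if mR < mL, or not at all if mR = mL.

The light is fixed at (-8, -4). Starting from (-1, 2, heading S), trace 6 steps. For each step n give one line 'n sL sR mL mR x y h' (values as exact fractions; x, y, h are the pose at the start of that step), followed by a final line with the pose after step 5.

0 1 45/17 -45/17 31/17 -1 2 S
1 90/181 18/25 -18/25 2754/4525 -1 3 E
2 45/58 45/82 -45/82 1575/2378 -2 3 N
3 2 90/109 -90/109 154/109 -2 4 W
4 45/37 45/17 -45/17 1215/629 -3 4 S
5 18/37 90/113 -90/113 2682/4181 -3 5 E
final -4 5 N

n=0: pose=(-1,2,S); sL=1, sR=45/17; mL=-45/17, mR=31/17; mL+mR=-14/17 → advance -1; mR−mL=76/17 → turn +1·90°
n=1: pose=(-1,3,E); sL=90/181, sR=18/25; mL=-18/25, mR=2754/4525; mL+mR=-504/4525 → advance -1; mR−mL=6012/4525 → turn +1·90°
n=2: pose=(-2,3,N); sL=45/58, sR=45/82; mL=-45/82, mR=1575/2378; mL+mR=135/1189 → advance +1; mR−mL=1440/1189 → turn +1·90°
n=3: pose=(-2,4,W); sL=2, sR=90/109; mL=-90/109, mR=154/109; mL+mR=64/109 → advance +1; mR−mL=244/109 → turn +1·90°
n=4: pose=(-3,4,S); sL=45/37, sR=45/17; mL=-45/17, mR=1215/629; mL+mR=-450/629 → advance -1; mR−mL=2880/629 → turn +1·90°
n=5: pose=(-3,5,E); sL=18/37, sR=90/113; mL=-90/113, mR=2682/4181; mL+mR=-648/4181 → advance -1; mR−mL=6012/4181 → turn +1·90°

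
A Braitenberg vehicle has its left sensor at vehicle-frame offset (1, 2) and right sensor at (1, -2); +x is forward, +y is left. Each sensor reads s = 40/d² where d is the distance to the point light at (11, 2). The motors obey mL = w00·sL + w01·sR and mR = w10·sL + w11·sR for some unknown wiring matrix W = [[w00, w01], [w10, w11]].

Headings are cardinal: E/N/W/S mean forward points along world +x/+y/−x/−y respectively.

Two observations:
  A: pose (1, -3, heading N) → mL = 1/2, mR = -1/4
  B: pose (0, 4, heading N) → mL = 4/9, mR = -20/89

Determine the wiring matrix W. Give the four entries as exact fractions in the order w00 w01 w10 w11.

obs A: pose=(1,-3,N) → sL=1/4, sR=1/2, mL=1/2, mR=-1/4
obs B: pose=(0,4,N) → sL=20/89, sR=4/9, mL=4/9, mR=-20/89
sensor matrix S = [[1/4, 1/2], [20/89, 4/9]]; det S = -1/801
solve [mL_A; mL_B] = S·[w00; w01] and [mR_A; mR_B] = S·[w10; w11]:
  w00 = 0, w01 = 1, w10 = -1, w11 = 0

0 1 -1 0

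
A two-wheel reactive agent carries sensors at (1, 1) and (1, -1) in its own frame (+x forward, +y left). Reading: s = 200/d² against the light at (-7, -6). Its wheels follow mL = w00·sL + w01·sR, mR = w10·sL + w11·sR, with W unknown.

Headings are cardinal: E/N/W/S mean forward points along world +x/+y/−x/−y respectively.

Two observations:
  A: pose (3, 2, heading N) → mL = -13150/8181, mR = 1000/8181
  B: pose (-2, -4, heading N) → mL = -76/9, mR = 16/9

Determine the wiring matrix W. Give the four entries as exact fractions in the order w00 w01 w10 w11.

-1/2 -1 1/2 -1/2

obs A: pose=(3,2,N) → sL=100/81, sR=100/101, mL=-13150/8181, mR=1000/8181
obs B: pose=(-2,-4,N) → sL=8, sR=40/9, mL=-76/9, mR=16/9
sensor matrix S = [[100/81, 100/101], [8, 40/9]]; det S = -179200/73629
solve [mL_A; mL_B] = S·[w00; w01] and [mR_A; mR_B] = S·[w10; w11]:
  w00 = -1/2, w01 = -1, w10 = 1/2, w11 = -1/2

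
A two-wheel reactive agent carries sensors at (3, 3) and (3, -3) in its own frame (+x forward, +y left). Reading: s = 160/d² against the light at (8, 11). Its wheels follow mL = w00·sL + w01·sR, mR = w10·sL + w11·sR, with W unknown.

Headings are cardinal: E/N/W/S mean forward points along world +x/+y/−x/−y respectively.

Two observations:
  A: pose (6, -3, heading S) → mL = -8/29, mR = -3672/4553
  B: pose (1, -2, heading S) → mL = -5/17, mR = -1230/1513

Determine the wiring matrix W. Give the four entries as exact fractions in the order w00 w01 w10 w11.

obs A: pose=(6,-3,S) → sL=16/29, sR=80/157, mL=-8/29, mR=-3672/4553
obs B: pose=(1,-2,S) → sL=10/17, sR=40/89, mL=-5/17, mR=-1230/1513
sensor matrix S = [[16/29, 80/157], [10/17, 40/89]]; det S = -356640/6888689
solve [mL_A; mL_B] = S·[w00; w01] and [mR_A; mR_B] = S·[w10; w11]:
  w00 = -1/2, w01 = 0, w10 = -1, w11 = -1/2

-1/2 0 -1 -1/2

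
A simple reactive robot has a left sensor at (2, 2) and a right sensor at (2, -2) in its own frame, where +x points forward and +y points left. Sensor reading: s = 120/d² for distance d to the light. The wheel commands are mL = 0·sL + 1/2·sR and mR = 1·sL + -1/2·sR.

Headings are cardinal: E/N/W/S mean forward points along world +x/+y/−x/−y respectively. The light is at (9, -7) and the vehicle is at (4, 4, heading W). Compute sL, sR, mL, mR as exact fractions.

12/13 60/109 30/109 918/1417

left sensor world pos  = (2, 2); dL² = 130
right sensor world pos = (2, 6); dR² = 218
sL = 120/130 = 12/13
sR = 120/218 = 60/109
mL = 0·sL + 1/2·sR = 30/109
mR = 1·sL + -1/2·sR = 918/1417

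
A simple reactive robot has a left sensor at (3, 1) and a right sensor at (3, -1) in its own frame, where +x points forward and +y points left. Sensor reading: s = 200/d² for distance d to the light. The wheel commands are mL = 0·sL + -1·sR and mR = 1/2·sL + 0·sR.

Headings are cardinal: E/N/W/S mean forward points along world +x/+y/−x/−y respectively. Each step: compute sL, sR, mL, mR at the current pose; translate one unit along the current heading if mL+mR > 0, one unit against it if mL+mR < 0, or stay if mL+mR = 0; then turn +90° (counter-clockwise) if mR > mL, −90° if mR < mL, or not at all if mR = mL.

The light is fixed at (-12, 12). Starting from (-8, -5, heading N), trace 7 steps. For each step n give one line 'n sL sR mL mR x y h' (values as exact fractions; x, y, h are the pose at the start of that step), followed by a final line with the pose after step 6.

0 40/41 200/221 -200/221 20/41 -8 -5 N
1 100/181 20/29 -20/29 50/181 -8 -6 W
2 200/477 200/457 -200/457 100/477 -7 -6 S
3 5/8 50/97 -50/97 5/16 -7 -5 E
4 40/41 200/221 -200/221 20/41 -8 -5 N
5 100/181 20/29 -20/29 50/181 -8 -6 W
6 200/477 200/457 -200/457 100/477 -7 -6 S
final -7 -5 E

n=0: pose=(-8,-5,N); sL=40/41, sR=200/221; mL=-200/221, mR=20/41; mL+mR=-3780/9061 → advance -1; mR−mL=12620/9061 → turn +1·90°
n=1: pose=(-8,-6,W); sL=100/181, sR=20/29; mL=-20/29, mR=50/181; mL+mR=-2170/5249 → advance -1; mR−mL=5070/5249 → turn +1·90°
n=2: pose=(-7,-6,S); sL=200/477, sR=200/457; mL=-200/457, mR=100/477; mL+mR=-49700/217989 → advance -1; mR−mL=141100/217989 → turn +1·90°
n=3: pose=(-7,-5,E); sL=5/8, sR=50/97; mL=-50/97, mR=5/16; mL+mR=-315/1552 → advance -1; mR−mL=1285/1552 → turn +1·90°
n=4: pose=(-8,-5,N); sL=40/41, sR=200/221; mL=-200/221, mR=20/41; mL+mR=-3780/9061 → advance -1; mR−mL=12620/9061 → turn +1·90°
n=5: pose=(-8,-6,W); sL=100/181, sR=20/29; mL=-20/29, mR=50/181; mL+mR=-2170/5249 → advance -1; mR−mL=5070/5249 → turn +1·90°
n=6: pose=(-7,-6,S); sL=200/477, sR=200/457; mL=-200/457, mR=100/477; mL+mR=-49700/217989 → advance -1; mR−mL=141100/217989 → turn +1·90°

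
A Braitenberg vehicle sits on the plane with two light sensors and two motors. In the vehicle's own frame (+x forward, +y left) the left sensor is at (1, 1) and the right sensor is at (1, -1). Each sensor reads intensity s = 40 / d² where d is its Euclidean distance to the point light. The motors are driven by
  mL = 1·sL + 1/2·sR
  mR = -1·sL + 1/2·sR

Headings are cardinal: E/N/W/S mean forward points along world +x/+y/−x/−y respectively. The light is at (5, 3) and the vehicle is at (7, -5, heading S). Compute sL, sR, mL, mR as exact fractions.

4/9 20/41 254/369 -74/369

left sensor world pos  = (8, -6); dL² = 90
right sensor world pos = (6, -6); dR² = 82
sL = 40/90 = 4/9
sR = 40/82 = 20/41
mL = 1·sL + 1/2·sR = 254/369
mR = -1·sL + 1/2·sR = -74/369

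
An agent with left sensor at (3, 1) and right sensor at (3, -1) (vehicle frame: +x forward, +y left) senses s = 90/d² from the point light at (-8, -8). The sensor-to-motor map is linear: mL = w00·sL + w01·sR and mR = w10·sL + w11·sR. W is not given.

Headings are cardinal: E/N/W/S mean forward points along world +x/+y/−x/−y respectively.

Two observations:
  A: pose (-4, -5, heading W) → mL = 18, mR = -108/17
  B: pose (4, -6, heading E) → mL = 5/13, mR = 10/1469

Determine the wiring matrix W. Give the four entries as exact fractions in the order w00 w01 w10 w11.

obs A: pose=(-4,-5,W) → sL=18, sR=90/17, mL=18, mR=-108/17
obs B: pose=(4,-6,E) → sL=5/13, sR=45/113, mL=5/13, mR=10/1469
sensor matrix S = [[18, 90/17], [5/13, 45/113]]; det S = 128160/24973
solve [mL_A; mL_B] = S·[w00; w01] and [mR_A; mR_B] = S·[w10; w11]:
  w00 = 1, w01 = 0, w10 = -1/2, w11 = 1/2

1 0 -1/2 1/2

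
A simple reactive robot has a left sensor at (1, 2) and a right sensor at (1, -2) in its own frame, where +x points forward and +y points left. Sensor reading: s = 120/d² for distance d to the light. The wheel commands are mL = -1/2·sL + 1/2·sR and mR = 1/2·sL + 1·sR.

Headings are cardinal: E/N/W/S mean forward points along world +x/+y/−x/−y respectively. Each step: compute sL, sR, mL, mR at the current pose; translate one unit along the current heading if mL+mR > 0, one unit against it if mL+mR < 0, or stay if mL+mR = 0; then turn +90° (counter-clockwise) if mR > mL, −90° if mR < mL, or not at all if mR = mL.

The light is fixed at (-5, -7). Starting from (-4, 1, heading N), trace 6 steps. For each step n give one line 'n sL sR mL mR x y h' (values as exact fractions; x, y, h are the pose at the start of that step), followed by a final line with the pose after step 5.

n=0: pose=(-4,1,N); sL=60/41, sR=4/3; mL=-8/123, mR=254/123; mL+mR=2 → advance +1; mR−mL=262/123 → turn +1·90°
n=1: pose=(-4,2,W); sL=120/49, sR=120/121; mL=-4320/5929, mR=13140/5929; mL+mR=180/121 → advance +1; mR−mL=17460/5929 → turn +1·90°
n=2: pose=(-5,2,S); sL=30/17, sR=30/17; mL=0, mR=45/17; mL+mR=45/17 → advance +1; mR−mL=45/17 → turn +1·90°
n=3: pose=(-5,1,E); sL=120/101, sR=120/37; mL=3840/3737, mR=14340/3737; mL+mR=180/37 → advance +1; mR−mL=10500/3737 → turn +1·90°
n=4: pose=(-4,1,N); sL=60/41, sR=4/3; mL=-8/123, mR=254/123; mL+mR=2 → advance +1; mR−mL=262/123 → turn +1·90°
n=5: pose=(-4,2,W); sL=120/49, sR=120/121; mL=-4320/5929, mR=13140/5929; mL+mR=180/121 → advance +1; mR−mL=17460/5929 → turn +1·90°

0 60/41 4/3 -8/123 254/123 -4 1 N
1 120/49 120/121 -4320/5929 13140/5929 -4 2 W
2 30/17 30/17 0 45/17 -5 2 S
3 120/101 120/37 3840/3737 14340/3737 -5 1 E
4 60/41 4/3 -8/123 254/123 -4 1 N
5 120/49 120/121 -4320/5929 13140/5929 -4 2 W
final -5 2 S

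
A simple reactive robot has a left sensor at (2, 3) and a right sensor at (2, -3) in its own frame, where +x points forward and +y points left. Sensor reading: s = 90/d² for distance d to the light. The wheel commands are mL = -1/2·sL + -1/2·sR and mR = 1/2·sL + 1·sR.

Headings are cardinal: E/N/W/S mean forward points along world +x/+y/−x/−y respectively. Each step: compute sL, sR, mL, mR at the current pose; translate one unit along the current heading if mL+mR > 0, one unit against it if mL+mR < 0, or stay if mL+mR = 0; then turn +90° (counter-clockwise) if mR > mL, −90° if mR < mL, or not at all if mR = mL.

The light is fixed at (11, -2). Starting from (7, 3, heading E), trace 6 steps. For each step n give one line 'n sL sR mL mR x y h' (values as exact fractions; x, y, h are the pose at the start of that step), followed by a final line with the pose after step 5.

n=0: pose=(7,3,E); sL=45/34, sR=45/4; mL=-855/136, mR=405/34; mL+mR=45/8 → advance +1; mR−mL=2475/136 → turn +1·90°
n=1: pose=(8,3,N); sL=18/17, sR=90/49; mL=-1206/833, mR=1971/833; mL+mR=45/49 → advance +1; mR−mL=3177/833 → turn +1·90°
n=2: pose=(8,4,W); sL=45/17, sR=45/53; mL=-1575/901, mR=3915/1802; mL+mR=45/106 → advance +1; mR−mL=7065/1802 → turn +1·90°
n=3: pose=(7,4,S); sL=90/17, sR=18/13; mL=-738/221, mR=891/221; mL+mR=9/13 → advance +1; mR−mL=1629/221 → turn +1·90°
n=4: pose=(7,3,E); sL=45/34, sR=45/4; mL=-855/136, mR=405/34; mL+mR=45/8 → advance +1; mR−mL=2475/136 → turn +1·90°
n=5: pose=(8,3,N); sL=18/17, sR=90/49; mL=-1206/833, mR=1971/833; mL+mR=45/49 → advance +1; mR−mL=3177/833 → turn +1·90°

0 45/34 45/4 -855/136 405/34 7 3 E
1 18/17 90/49 -1206/833 1971/833 8 3 N
2 45/17 45/53 -1575/901 3915/1802 8 4 W
3 90/17 18/13 -738/221 891/221 7 4 S
4 45/34 45/4 -855/136 405/34 7 3 E
5 18/17 90/49 -1206/833 1971/833 8 3 N
final 8 4 W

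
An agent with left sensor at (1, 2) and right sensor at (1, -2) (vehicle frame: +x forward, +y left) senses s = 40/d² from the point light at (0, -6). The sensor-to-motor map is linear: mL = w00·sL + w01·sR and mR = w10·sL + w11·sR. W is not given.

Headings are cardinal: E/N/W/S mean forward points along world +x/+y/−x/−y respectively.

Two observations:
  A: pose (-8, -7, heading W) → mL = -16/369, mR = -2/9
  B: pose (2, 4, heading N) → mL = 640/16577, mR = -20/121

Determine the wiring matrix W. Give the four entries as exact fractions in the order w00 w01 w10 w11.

obs A: pose=(-8,-7,W) → sL=4/9, sR=20/41, mL=-16/369, mR=-2/9
obs B: pose=(2,4,N) → sL=40/121, sR=40/137, mL=640/16577, mR=-20/121
sensor matrix S = [[4/9, 20/41], [40/121, 40/137]]; det S = -192640/6116913
solve [mL_A; mL_B] = S·[w00; w01] and [mR_A; mR_B] = S·[w10; w11]:
  w00 = 1, w01 = -1, w10 = -1/2, w11 = 0

1 -1 -1/2 0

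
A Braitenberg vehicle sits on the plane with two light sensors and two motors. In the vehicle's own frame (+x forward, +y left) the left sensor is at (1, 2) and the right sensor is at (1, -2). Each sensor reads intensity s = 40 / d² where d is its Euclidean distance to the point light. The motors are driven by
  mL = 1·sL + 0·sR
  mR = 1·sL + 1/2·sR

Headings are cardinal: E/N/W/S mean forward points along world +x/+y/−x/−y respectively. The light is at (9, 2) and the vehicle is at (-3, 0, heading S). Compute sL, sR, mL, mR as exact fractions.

left sensor world pos  = (-1, -1); dL² = 109
right sensor world pos = (-5, -1); dR² = 205
sL = 40/109 = 40/109
sR = 40/205 = 8/41
mL = 1·sL + 0·sR = 40/109
mR = 1·sL + 1/2·sR = 2076/4469

40/109 8/41 40/109 2076/4469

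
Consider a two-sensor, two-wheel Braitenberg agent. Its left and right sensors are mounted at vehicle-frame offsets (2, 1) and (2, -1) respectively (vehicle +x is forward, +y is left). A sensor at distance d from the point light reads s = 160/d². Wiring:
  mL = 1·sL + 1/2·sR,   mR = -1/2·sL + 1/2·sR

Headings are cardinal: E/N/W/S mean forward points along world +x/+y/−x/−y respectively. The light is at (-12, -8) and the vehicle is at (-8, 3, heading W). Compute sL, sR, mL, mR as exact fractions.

20/13 40/37 1000/481 -110/481

left sensor world pos  = (-10, 2); dL² = 104
right sensor world pos = (-10, 4); dR² = 148
sL = 160/104 = 20/13
sR = 160/148 = 40/37
mL = 1·sL + 1/2·sR = 1000/481
mR = -1/2·sL + 1/2·sR = -110/481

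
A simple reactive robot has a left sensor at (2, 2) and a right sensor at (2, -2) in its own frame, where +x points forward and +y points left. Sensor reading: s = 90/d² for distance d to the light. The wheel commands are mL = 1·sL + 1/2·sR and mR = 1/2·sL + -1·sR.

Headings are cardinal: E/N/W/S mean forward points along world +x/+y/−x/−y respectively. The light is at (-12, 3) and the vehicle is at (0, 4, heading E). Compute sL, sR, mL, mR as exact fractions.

18/41 90/197 5391/8077 -1917/8077

left sensor world pos  = (2, 6); dL² = 205
right sensor world pos = (2, 2); dR² = 197
sL = 90/205 = 18/41
sR = 90/197 = 90/197
mL = 1·sL + 1/2·sR = 5391/8077
mR = 1/2·sL + -1·sR = -1917/8077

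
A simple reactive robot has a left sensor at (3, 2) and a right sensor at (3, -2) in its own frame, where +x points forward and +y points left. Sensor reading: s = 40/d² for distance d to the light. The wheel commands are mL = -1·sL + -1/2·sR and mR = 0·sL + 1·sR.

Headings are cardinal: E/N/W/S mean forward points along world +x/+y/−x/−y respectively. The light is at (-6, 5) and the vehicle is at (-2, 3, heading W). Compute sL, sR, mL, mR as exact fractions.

left sensor world pos  = (-5, 1); dL² = 17
right sensor world pos = (-5, 5); dR² = 1
sL = 40/17 = 40/17
sR = 40/1 = 40
mL = -1·sL + -1/2·sR = -380/17
mR = 0·sL + 1·sR = 40

40/17 40 -380/17 40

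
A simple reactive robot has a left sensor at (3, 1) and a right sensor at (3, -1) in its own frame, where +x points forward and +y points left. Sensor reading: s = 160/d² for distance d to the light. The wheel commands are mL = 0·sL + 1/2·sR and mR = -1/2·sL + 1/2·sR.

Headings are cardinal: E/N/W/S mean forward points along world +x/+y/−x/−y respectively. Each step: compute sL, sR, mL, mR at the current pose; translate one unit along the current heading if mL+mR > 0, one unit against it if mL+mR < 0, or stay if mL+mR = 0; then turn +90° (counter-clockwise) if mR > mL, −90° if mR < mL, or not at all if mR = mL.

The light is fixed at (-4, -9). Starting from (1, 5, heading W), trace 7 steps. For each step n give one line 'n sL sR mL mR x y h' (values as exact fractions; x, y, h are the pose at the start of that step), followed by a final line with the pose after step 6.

0 160/173 160/229 80/229 -4480/39617 1 5 W
1 80/149 80/157 40/157 -320/23393 0 5 N
2 32/61 32/49 16/49 192/2989 0 6 E
3 8/9 1 1/2 1/18 1 6 S
4 160/173 160/229 80/229 -4480/39617 1 5 W
5 80/149 80/157 40/157 -320/23393 0 5 N
6 32/61 32/49 16/49 192/2989 0 6 E
final 1 6 S

n=0: pose=(1,5,W); sL=160/173, sR=160/229; mL=80/229, mR=-4480/39617; mL+mR=9360/39617 → advance +1; mR−mL=-80/173 → turn -1·90°
n=1: pose=(0,5,N); sL=80/149, sR=80/157; mL=40/157, mR=-320/23393; mL+mR=5640/23393 → advance +1; mR−mL=-40/149 → turn -1·90°
n=2: pose=(0,6,E); sL=32/61, sR=32/49; mL=16/49, mR=192/2989; mL+mR=1168/2989 → advance +1; mR−mL=-16/61 → turn -1·90°
n=3: pose=(1,6,S); sL=8/9, sR=1; mL=1/2, mR=1/18; mL+mR=5/9 → advance +1; mR−mL=-4/9 → turn -1·90°
n=4: pose=(1,5,W); sL=160/173, sR=160/229; mL=80/229, mR=-4480/39617; mL+mR=9360/39617 → advance +1; mR−mL=-80/173 → turn -1·90°
n=5: pose=(0,5,N); sL=80/149, sR=80/157; mL=40/157, mR=-320/23393; mL+mR=5640/23393 → advance +1; mR−mL=-40/149 → turn -1·90°
n=6: pose=(0,6,E); sL=32/61, sR=32/49; mL=16/49, mR=192/2989; mL+mR=1168/2989 → advance +1; mR−mL=-16/61 → turn -1·90°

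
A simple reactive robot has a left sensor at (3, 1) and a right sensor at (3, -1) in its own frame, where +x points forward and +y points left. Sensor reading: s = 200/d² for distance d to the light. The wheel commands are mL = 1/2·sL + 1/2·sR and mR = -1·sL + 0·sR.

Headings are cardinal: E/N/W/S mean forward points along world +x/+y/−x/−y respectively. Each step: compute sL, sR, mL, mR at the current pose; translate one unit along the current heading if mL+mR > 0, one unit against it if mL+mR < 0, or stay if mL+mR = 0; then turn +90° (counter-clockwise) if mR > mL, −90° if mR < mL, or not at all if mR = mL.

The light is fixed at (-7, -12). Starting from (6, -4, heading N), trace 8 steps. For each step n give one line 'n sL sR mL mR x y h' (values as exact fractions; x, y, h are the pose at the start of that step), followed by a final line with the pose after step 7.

0 40/53 200/317 11640/16801 -40/53 6 -4 N
1 5/8 50/73 765/1168 -5/8 6 -5 E
2 200/241 40/37 8520/8917 -200/241 7 -5 S
3 100/73 20/17 1580/1241 -100/73 7 -6 W
4 200/277 200/337 61400/93349 -200/277 8 -6 N
5 5/9 10/17 175/306 -5/9 8 -7 E
6 200/293 200/229 52200/67097 -200/293 9 -7 S
7 100/89 100/97 9300/8633 -100/89 9 -8 W
final 10 -8 N

n=0: pose=(6,-4,N); sL=40/53, sR=200/317; mL=11640/16801, mR=-40/53; mL+mR=-1040/16801 → advance -1; mR−mL=-24320/16801 → turn -1·90°
n=1: pose=(6,-5,E); sL=5/8, sR=50/73; mL=765/1168, mR=-5/8; mL+mR=35/1168 → advance +1; mR−mL=-1495/1168 → turn -1·90°
n=2: pose=(7,-5,S); sL=200/241, sR=40/37; mL=8520/8917, mR=-200/241; mL+mR=1120/8917 → advance +1; mR−mL=-15920/8917 → turn -1·90°
n=3: pose=(7,-6,W); sL=100/73, sR=20/17; mL=1580/1241, mR=-100/73; mL+mR=-120/1241 → advance -1; mR−mL=-3280/1241 → turn -1·90°
n=4: pose=(8,-6,N); sL=200/277, sR=200/337; mL=61400/93349, mR=-200/277; mL+mR=-6000/93349 → advance -1; mR−mL=-128800/93349 → turn -1·90°
n=5: pose=(8,-7,E); sL=5/9, sR=10/17; mL=175/306, mR=-5/9; mL+mR=5/306 → advance +1; mR−mL=-115/102 → turn -1·90°
n=6: pose=(9,-7,S); sL=200/293, sR=200/229; mL=52200/67097, mR=-200/293; mL+mR=6400/67097 → advance +1; mR−mL=-98000/67097 → turn -1·90°
n=7: pose=(9,-8,W); sL=100/89, sR=100/97; mL=9300/8633, mR=-100/89; mL+mR=-400/8633 → advance -1; mR−mL=-19000/8633 → turn -1·90°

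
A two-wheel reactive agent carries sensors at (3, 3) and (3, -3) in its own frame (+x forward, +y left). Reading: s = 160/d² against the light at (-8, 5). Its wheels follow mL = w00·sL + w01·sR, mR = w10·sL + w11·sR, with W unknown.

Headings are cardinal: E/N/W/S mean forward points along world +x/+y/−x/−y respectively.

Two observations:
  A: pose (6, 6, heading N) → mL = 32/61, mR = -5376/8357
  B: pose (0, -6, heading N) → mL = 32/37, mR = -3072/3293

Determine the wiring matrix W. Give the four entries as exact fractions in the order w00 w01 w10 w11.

obs A: pose=(6,6,N) → sL=160/137, sR=32/61, mL=32/61, mR=-5376/8357
obs B: pose=(0,-6,N) → sL=160/89, sR=32/37, mL=32/37, mR=-3072/3293
sensor matrix S = [[160/137, 32/61], [160/89, 32/37]]; det S = 1843200/27519601
solve [mL_A; mL_B] = S·[w00; w01] and [mR_A; mR_B] = S·[w10; w11]:
  w00 = 0, w01 = 1, w10 = -1, w11 = 1

0 1 -1 1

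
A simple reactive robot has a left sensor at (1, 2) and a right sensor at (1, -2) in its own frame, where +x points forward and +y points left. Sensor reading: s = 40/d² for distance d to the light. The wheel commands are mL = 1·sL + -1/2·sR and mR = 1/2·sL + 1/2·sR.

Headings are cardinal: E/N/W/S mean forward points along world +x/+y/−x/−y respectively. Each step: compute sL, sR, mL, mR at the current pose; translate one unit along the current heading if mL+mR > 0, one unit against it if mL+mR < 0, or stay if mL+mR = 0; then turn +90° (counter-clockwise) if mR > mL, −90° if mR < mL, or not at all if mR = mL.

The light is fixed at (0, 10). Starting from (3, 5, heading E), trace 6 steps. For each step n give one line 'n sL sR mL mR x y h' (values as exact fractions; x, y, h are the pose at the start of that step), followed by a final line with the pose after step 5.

n=0: pose=(3,5,E); sL=8/5, sR=8/13; mL=84/65, mR=72/65; mL+mR=12/5 → advance +1; mR−mL=-12/65 → turn -1·90°
n=1: pose=(4,5,S); sL=5/9, sR=1; mL=1/18, mR=7/9; mL+mR=5/6 → advance +1; mR−mL=13/18 → turn +1·90°
n=2: pose=(4,4,E); sL=40/41, sR=40/89; mL=2740/3649, mR=2600/3649; mL+mR=60/41 → advance +1; mR−mL=-140/3649 → turn -1·90°
n=3: pose=(5,4,S); sL=20/49, sR=20/29; mL=90/1421, mR=780/1421; mL+mR=30/49 → advance +1; mR−mL=690/1421 → turn +1·90°
n=4: pose=(5,3,E); sL=40/61, sR=40/117; mL=3460/7137, mR=3560/7137; mL+mR=60/61 → advance +1; mR−mL=100/7137 → turn +1·90°
n=5: pose=(6,3,N); sL=10/13, sR=2/5; mL=37/65, mR=38/65; mL+mR=15/13 → advance +1; mR−mL=1/65 → turn +1·90°

0 8/5 8/13 84/65 72/65 3 5 E
1 5/9 1 1/18 7/9 4 5 S
2 40/41 40/89 2740/3649 2600/3649 4 4 E
3 20/49 20/29 90/1421 780/1421 5 4 S
4 40/61 40/117 3460/7137 3560/7137 5 3 E
5 10/13 2/5 37/65 38/65 6 3 N
final 6 4 W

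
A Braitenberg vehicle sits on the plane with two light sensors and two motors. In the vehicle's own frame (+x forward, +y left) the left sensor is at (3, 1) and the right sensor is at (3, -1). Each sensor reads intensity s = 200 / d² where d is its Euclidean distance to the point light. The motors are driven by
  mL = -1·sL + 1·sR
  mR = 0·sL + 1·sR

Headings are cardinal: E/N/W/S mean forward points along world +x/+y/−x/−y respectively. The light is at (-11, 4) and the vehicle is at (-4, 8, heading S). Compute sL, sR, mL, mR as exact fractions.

40/13 200/37 1120/481 200/37

left sensor world pos  = (-3, 5); dL² = 65
right sensor world pos = (-5, 5); dR² = 37
sL = 200/65 = 40/13
sR = 200/37 = 200/37
mL = -1·sL + 1·sR = 1120/481
mR = 0·sL + 1·sR = 200/37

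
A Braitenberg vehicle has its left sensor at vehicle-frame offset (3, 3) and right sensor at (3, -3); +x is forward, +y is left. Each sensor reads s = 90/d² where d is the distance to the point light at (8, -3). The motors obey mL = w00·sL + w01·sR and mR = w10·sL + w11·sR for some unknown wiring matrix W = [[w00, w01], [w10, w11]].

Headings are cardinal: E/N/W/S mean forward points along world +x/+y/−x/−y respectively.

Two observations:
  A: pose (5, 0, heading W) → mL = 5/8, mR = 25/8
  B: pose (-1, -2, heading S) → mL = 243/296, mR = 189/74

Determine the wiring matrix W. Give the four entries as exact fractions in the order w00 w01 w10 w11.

1/2 -1/2 1 1/2

obs A: pose=(5,0,W) → sL=5/2, sR=5/4, mL=5/8, mR=25/8
obs B: pose=(-1,-2,S) → sL=9/4, sR=45/74, mL=243/296, mR=189/74
sensor matrix S = [[5/2, 5/4], [9/4, 45/74]]; det S = -765/592
solve [mL_A; mL_B] = S·[w00; w01] and [mR_A; mR_B] = S·[w10; w11]:
  w00 = 1/2, w01 = -1/2, w10 = 1, w11 = 1/2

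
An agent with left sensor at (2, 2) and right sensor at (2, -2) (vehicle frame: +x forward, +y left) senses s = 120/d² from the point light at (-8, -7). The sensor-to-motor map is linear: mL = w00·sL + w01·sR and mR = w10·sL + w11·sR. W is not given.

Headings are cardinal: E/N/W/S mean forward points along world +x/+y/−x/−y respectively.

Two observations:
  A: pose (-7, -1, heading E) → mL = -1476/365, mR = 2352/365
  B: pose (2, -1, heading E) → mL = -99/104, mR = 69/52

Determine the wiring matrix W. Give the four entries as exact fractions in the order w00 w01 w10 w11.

obs A: pose=(-7,-1,E) → sL=120/73, sR=24/5, mL=-1476/365, mR=2352/365
obs B: pose=(2,-1,E) → sL=15/26, sR=3/4, mL=-99/104, mR=69/52
sensor matrix S = [[120/73, 24/5], [15/26, 3/4]]; det S = -1458/949
solve [mL_A; mL_B] = S·[w00; w01] and [mR_A; mR_B] = S·[w10; w11]:
  w00 = -1, w01 = -1/2, w10 = 1, w11 = 1

-1 -1/2 1 1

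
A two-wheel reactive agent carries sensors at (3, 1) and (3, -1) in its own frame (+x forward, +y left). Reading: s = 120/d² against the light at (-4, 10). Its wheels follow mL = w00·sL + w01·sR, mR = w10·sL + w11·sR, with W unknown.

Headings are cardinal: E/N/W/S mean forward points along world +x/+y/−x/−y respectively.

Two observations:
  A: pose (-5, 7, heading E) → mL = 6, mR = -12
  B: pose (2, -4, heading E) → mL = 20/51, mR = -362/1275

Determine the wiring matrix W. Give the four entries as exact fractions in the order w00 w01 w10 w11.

obs A: pose=(-5,7,E) → sL=15, sR=6, mL=6, mR=-12
obs B: pose=(2,-4,E) → sL=12/25, sR=20/51, mL=20/51, mR=-362/1275
sensor matrix S = [[15, 6], [12/25, 20/51]]; det S = 1276/425
solve [mL_A; mL_B] = S·[w00; w01] and [mR_A; mR_B] = S·[w10; w11]:
  w00 = 0, w01 = 1, w10 = -1, w11 = 1/2

0 1 -1 1/2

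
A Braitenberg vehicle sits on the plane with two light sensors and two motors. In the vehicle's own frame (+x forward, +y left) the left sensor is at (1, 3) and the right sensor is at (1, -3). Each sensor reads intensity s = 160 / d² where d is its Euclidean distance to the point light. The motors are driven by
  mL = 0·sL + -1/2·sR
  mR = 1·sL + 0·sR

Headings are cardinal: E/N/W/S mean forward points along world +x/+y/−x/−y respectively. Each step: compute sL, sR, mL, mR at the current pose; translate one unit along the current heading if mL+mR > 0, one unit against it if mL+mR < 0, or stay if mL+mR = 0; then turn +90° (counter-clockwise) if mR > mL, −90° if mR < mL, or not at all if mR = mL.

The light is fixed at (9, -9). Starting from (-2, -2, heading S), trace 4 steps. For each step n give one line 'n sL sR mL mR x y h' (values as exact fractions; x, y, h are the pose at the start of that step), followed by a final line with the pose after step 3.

n=0: pose=(-2,-2,S); sL=8/5, sR=20/29; mL=-10/29, mR=8/5; mL+mR=182/145 → advance +1; mR−mL=282/145 → turn +1·90°
n=1: pose=(-2,-3,E); sL=160/181, sR=160/109; mL=-80/109, mR=160/181; mL+mR=2960/19729 → advance +1; mR−mL=31920/19729 → turn +1·90°
n=2: pose=(-1,-3,N); sL=80/109, sR=80/49; mL=-40/49, mR=80/109; mL+mR=-440/5341 → advance -1; mR−mL=8280/5341 → turn +1·90°
n=3: pose=(-1,-4,W); sL=32/25, sR=32/37; mL=-16/37, mR=32/25; mL+mR=784/925 → advance +1; mR−mL=1584/925 → turn +1·90°

0 8/5 20/29 -10/29 8/5 -2 -2 S
1 160/181 160/109 -80/109 160/181 -2 -3 E
2 80/109 80/49 -40/49 80/109 -1 -3 N
3 32/25 32/37 -16/37 32/25 -1 -4 W
final -2 -4 S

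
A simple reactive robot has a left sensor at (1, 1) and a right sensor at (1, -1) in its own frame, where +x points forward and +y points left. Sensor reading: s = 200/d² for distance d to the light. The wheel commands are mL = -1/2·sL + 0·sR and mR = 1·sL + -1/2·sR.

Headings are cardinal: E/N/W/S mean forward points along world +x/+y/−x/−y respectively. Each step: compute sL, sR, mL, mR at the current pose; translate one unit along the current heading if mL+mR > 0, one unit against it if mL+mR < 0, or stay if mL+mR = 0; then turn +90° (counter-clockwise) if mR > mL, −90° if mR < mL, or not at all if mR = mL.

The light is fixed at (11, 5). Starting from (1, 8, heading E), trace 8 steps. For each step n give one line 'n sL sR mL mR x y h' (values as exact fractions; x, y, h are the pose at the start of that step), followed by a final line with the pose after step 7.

0 200/97 40/17 -100/97 1460/1649 1 8 E
1 5/4 50/29 -5/8 45/116 0 8 N
2 40/29 200/153 -20/29 3220/4437 0 7 W
3 100/61 20/17 -50/61 1090/1037 -1 7 S
4 8/5 200/121 -4/5 468/605 -1 6 E
5 1 50/37 -1/2 12/37 -2 6 N
6 200/197 200/197 -100/197 100/197 -2 5 W
7 40/29 200/197 -20/29 4980/5713 -2 5 S
final -2 4 E

n=0: pose=(1,8,E); sL=200/97, sR=40/17; mL=-100/97, mR=1460/1649; mL+mR=-240/1649 → advance -1; mR−mL=3160/1649 → turn +1·90°
n=1: pose=(0,8,N); sL=5/4, sR=50/29; mL=-5/8, mR=45/116; mL+mR=-55/232 → advance -1; mR−mL=235/232 → turn +1·90°
n=2: pose=(0,7,W); sL=40/29, sR=200/153; mL=-20/29, mR=3220/4437; mL+mR=160/4437 → advance +1; mR−mL=6280/4437 → turn +1·90°
n=3: pose=(-1,7,S); sL=100/61, sR=20/17; mL=-50/61, mR=1090/1037; mL+mR=240/1037 → advance +1; mR−mL=1940/1037 → turn +1·90°
n=4: pose=(-1,6,E); sL=8/5, sR=200/121; mL=-4/5, mR=468/605; mL+mR=-16/605 → advance -1; mR−mL=952/605 → turn +1·90°
n=5: pose=(-2,6,N); sL=1, sR=50/37; mL=-1/2, mR=12/37; mL+mR=-13/74 → advance -1; mR−mL=61/74 → turn +1·90°
n=6: pose=(-2,5,W); sL=200/197, sR=200/197; mL=-100/197, mR=100/197; mL+mR=0 → advance +0; mR−mL=200/197 → turn +1·90°
n=7: pose=(-2,5,S); sL=40/29, sR=200/197; mL=-20/29, mR=4980/5713; mL+mR=1040/5713 → advance +1; mR−mL=8920/5713 → turn +1·90°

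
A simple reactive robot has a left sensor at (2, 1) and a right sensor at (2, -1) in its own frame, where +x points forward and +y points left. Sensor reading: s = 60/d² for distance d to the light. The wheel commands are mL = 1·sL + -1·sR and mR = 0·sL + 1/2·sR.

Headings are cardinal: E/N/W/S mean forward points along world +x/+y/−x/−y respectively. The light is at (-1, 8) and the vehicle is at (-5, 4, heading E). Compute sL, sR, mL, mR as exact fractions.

60/13 60/29 960/377 30/29

left sensor world pos  = (-3, 5); dL² = 13
right sensor world pos = (-3, 3); dR² = 29
sL = 60/13 = 60/13
sR = 60/29 = 60/29
mL = 1·sL + -1·sR = 960/377
mR = 0·sL + 1/2·sR = 30/29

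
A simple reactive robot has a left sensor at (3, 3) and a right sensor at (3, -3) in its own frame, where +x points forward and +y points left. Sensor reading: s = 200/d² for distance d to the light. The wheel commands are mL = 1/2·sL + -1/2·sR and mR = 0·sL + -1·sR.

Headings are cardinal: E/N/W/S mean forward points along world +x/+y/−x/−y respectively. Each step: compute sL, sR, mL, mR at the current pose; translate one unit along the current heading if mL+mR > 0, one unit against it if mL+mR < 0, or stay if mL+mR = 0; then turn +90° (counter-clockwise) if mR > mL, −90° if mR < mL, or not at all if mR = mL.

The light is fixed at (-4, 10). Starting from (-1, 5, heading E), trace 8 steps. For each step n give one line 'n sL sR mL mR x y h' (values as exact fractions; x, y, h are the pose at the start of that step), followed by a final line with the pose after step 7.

0 5 2 3/2 -2 -1 5 E
1 200/89 40/13 -480/1157 -40/13 -2 5 S
2 4 100 -48 -100 -2 6 W
3 200 200/37 3600/37 -200/37 -1 6 N
4 50/9 25/9 25/18 -25/9 -1 7 E
5 200/61 200/37 -2400/2257 -200/37 -2 7 S
6 100/13 100 -600/13 -100 -2 8 W
7 200 200/37 3600/37 -200/37 -1 8 N
final -1 9 E

n=0: pose=(-1,5,E); sL=5, sR=2; mL=3/2, mR=-2; mL+mR=-1/2 → advance -1; mR−mL=-7/2 → turn -1·90°
n=1: pose=(-2,5,S); sL=200/89, sR=40/13; mL=-480/1157, mR=-40/13; mL+mR=-4040/1157 → advance -1; mR−mL=-3080/1157 → turn -1·90°
n=2: pose=(-2,6,W); sL=4, sR=100; mL=-48, mR=-100; mL+mR=-148 → advance -1; mR−mL=-52 → turn -1·90°
n=3: pose=(-1,6,N); sL=200, sR=200/37; mL=3600/37, mR=-200/37; mL+mR=3400/37 → advance +1; mR−mL=-3800/37 → turn -1·90°
n=4: pose=(-1,7,E); sL=50/9, sR=25/9; mL=25/18, mR=-25/9; mL+mR=-25/18 → advance -1; mR−mL=-25/6 → turn -1·90°
n=5: pose=(-2,7,S); sL=200/61, sR=200/37; mL=-2400/2257, mR=-200/37; mL+mR=-14600/2257 → advance -1; mR−mL=-9800/2257 → turn -1·90°
n=6: pose=(-2,8,W); sL=100/13, sR=100; mL=-600/13, mR=-100; mL+mR=-1900/13 → advance -1; mR−mL=-700/13 → turn -1·90°
n=7: pose=(-1,8,N); sL=200, sR=200/37; mL=3600/37, mR=-200/37; mL+mR=3400/37 → advance +1; mR−mL=-3800/37 → turn -1·90°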